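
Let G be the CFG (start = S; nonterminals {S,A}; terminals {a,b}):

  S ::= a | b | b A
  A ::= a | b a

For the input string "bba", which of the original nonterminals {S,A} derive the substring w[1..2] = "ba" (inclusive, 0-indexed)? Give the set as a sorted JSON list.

Convert to CNF:
  S -> T0 A | a | b
  A -> T0 T1 | a
  T0 -> b
  T1 -> a

CYK fill, restricted to cells inside w[1..2]:
  cell(1,1) b: {S,T0}  orig:{S}
  cell(2,2) a: {A,S,T1}  orig:{A,S}
  cell(1,2) ba: {A,S}

Original NTs in T[1,2] deriving "ba": ["A", "S"]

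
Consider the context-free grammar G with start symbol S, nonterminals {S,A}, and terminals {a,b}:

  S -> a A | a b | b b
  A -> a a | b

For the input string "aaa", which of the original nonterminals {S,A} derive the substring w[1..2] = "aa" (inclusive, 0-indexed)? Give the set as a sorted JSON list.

Convert to CNF:
  S -> T0 A | T0 T1 | T1 T1
  A -> T0 T0 | b
  T0 -> a
  T1 -> b

CYK table (by increasing span) — only the sub-triangle for w[1..2]:
  T[1,1] 'a' = {T0}  orig:{}
  T[2,2] 'a' = {T0}  orig:{}
  T[1,2] 'aa' = {A}

Original NTs in T[1,2] deriving "aa": ["A"]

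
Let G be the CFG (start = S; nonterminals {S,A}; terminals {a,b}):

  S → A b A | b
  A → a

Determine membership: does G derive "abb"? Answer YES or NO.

CNF form of G:
  S -> A X1 | b
  A -> a
  T0 -> b
  X1 -> T0 A

CYK table (by increasing span):
  cell(0,0) a: {A}
  cell(1,1) b: {S,T0}  orig:{S}
  cell(2,2) b: {S,T0}  orig:{S}
  cell(0,1) ab: ∅
  cell(1,2) bb: ∅
  cell(0,2) abb: ∅

S ∉ T[0,2] ⇒ NO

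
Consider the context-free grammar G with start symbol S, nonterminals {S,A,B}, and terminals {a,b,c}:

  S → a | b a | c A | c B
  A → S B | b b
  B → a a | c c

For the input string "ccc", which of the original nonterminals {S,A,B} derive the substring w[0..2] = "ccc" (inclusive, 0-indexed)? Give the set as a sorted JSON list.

CNF form of G:
  S -> T0 T1 | T2 A | T2 B | a
  A -> S B | T0 T0
  B -> T1 T1 | T2 T2
  T0 -> b
  T1 -> a
  T2 -> c

Fill CYK table bottom-up, restricted to cells inside w[0..2]:
  cell(0,0) c: {T2}  orig:{}
  cell(1,1) c: {T2}  orig:{}
  cell(2,2) c: {T2}  orig:{}
  cell(0,1) cc: {B}
  cell(1,2) cc: {B}
  cell(0,2) ccc: {S}

Original NTs in T[0,2] deriving "ccc": ["S"]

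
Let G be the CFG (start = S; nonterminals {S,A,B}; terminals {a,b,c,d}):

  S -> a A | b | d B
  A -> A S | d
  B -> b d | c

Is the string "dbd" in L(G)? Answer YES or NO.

CNF form of G:
  S -> T1 B | T2 A | b
  A -> A S | d
  B -> T0 T1 | c
  T0 -> b
  T1 -> d
  T2 -> a

CYK fill:
  cell(0,0) d: {A,T1}  orig:{A}
  cell(1,1) b: {S,T0}  orig:{S}
  cell(2,2) d: {A,T1}  orig:{A}
  cell(0,1) db: {A}
  cell(1,2) bd: {B}
  cell(0,2) dbd: {S}

S ∈ T[0,2] ⇒ YES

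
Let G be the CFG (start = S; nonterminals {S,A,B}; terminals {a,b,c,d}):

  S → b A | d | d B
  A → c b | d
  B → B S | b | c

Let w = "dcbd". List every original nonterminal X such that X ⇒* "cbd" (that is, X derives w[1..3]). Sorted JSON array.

Convert to CNF:
  S -> T1 A | T2 B | d
  A -> T0 T1 | d
  B -> B S | b | c
  T0 -> c
  T1 -> b
  T2 -> d

CYK fill — only the sub-triangle for w[1..3]:
  T[1,1] 'c' = {B,T0}  orig:{B}
  T[2,2] 'b' = {B,T1}  orig:{B}
  T[3,3] 'd' = {A,S,T2}  orig:{A,S}
  T[1,2] 'cb' = {A}
  T[2,3] 'bd' = {B,S}
  T[1,3] 'cbd' = {B}

Original NTs in T[1,3] deriving "cbd": ["B"]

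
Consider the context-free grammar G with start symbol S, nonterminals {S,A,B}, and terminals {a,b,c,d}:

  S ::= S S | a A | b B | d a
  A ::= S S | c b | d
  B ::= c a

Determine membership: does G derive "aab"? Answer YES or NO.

Convert to CNF:
  S -> S S | T1 B | T2 A | T3 T2
  A -> S S | T0 T1 | d
  B -> T0 T2
  T0 -> c
  T1 -> b
  T2 -> a
  T3 -> d

CYK table (by increasing span):
  T[0,0] 'a' = {T2}  orig:{}
  T[1,1] 'a' = {T2}  orig:{}
  T[2,2] 'b' = {T1}  orig:{}
  T[0,1] 'aa' = ∅
  T[1,2] 'ab' = ∅
  T[0,2] 'aab' = ∅

S ∉ T[0,2] ⇒ NO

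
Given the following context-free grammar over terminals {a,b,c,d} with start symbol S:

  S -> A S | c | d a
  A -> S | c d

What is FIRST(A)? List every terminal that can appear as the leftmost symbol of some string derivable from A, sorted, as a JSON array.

FIRST iteration:
pass 1:
  A via A→c d: +{c}
  S via S→A S: +{c}
  S via S→d a: +{d}
  FIRST(S)={c,d}  FIRST(A)={c}
pass 2:
  A via A→S: +{d}
  FIRST(S)={c,d}  FIRST(A)={c,d}
pass 3: (stable)
  FIRST(S)={c,d}  FIRST(A)={c,d}

FIRST(A) = ["c", "d"]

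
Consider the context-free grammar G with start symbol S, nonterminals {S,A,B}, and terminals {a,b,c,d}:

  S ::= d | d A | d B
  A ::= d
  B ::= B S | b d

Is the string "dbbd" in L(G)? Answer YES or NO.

Convert to CNF:
  S -> T1 A | T1 B | d
  A -> d
  B -> B S | T0 T1
  T0 -> b
  T1 -> d

Fill CYK table bottom-up:
  T[0,0] 'd' = {A,S,T1}  orig:{A,S}
  T[1,1] 'b' = {T0}  orig:{}
  T[2,2] 'b' = {T0}  orig:{}
  T[3,3] 'd' = {A,S,T1}  orig:{A,S}
  T[0,1] 'db' = ∅
  T[1,2] 'bb' = ∅
  T[2,3] 'bd' = {B}
  T[0,2] 'dbb' = ∅
  T[1,3] 'bbd' = ∅
  T[0,3] 'dbbd' = ∅

S ∉ T[0,3] ⇒ NO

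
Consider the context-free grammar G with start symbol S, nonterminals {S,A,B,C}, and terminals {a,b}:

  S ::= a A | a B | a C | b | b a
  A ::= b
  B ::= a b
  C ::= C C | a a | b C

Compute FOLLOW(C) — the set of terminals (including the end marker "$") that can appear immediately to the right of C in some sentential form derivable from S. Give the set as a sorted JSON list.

Compute FIRST by fixpoint:
pass 1:
  A via A→b: +{b}
  B via B→a b: +{a}
  C via C→a a: +{a}
  C via C→b C: +{b}
  S via S→a A: +{a}
  S via S→b: +{b}
  FIRST(S)={a,b}  FIRST(A)={b}  FIRST(B)={a}  FIRST(C)={a,b}
pass 2: — fixpoint
  FIRST(S)={a,b}  FIRST(A)={b}  FIRST(B)={a}  FIRST(C)={a,b}

FOLLOW iteration:
FOLLOW(S) := {$}
round 1:
  C→C C: FOLLOW(C) ⊇ FIRST(C) = {a,b}; new: +{a,b}
  S→a A: FOLLOW(A) ⊇ FOLLOW(S) ⊇ {$}; new: +{$}
  S→a B: FOLLOW(B) ⊇ FOLLOW(S) ⊇ {$}; new: +{$}
  S→a C: FOLLOW(C) ⊇ FOLLOW(S) ⊇ {$}; new: +{$}
  FOLLOW[S]={$}  FOLLOW[A]={$}  FOLLOW[B]={$}  FOLLOW[C]={$,a,b}
round 2: — fixpoint
  FOLLOW[S]={$}  FOLLOW[A]={$}  FOLLOW[B]={$}  FOLLOW[C]={$,a,b}

FOLLOW(C) = ["$", "a", "b"]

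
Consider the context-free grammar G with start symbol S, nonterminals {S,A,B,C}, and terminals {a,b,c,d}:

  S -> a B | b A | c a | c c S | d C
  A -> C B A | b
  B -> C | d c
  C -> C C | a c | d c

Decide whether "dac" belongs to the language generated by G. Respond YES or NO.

Convert to CNF:
  S -> T0 B | T1 T0 | T1 X5 | T2 C | T3 A
  A -> C X4 | b
  B -> C C | T0 T1 | T2 T1
  C -> C C | T0 T1 | T2 T1
  T0 -> a
  T1 -> c
  T2 -> d
  T3 -> b
  X4 -> B A
  X5 -> T1 S

Fill CYK table bottom-up:
  cell(0,0) d: {T2}  orig:{}
  cell(1,1) a: {T0}  orig:{}
  cell(2,2) c: {T1}  orig:{}
  cell(0,1) da: ∅
  cell(1,2) ac: {B,C}
  cell(0,2) dac: {S}

S ∈ T[0,2] ⇒ YES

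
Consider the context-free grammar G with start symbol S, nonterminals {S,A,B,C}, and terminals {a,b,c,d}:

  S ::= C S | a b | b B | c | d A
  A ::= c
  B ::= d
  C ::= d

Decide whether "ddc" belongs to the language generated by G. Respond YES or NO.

CNF form of G:
  S -> C S | T0 T1 | T1 B | T2 A | c
  A -> c
  B -> d
  C -> d
  T0 -> a
  T1 -> b
  T2 -> d

CYK fill:
  T[0,0] 'd' = {B,C,T2}  orig:{B,C}
  T[1,1] 'd' = {B,C,T2}  orig:{B,C}
  T[2,2] 'c' = {A,S}
  T[0,1] 'dd' = ∅
  T[1,2] 'dc' = {S}
  T[0,2] 'ddc' = {S}

S ∈ T[0,2] ⇒ YES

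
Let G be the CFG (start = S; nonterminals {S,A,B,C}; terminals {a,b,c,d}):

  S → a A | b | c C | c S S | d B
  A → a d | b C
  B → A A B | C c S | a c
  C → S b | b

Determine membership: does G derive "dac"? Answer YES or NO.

Convert to CNF:
  S -> T0 A | T1 B | T3 C | T3 X6 | b
  A -> T0 T1 | T2 C
  B -> A X4 | C X5 | T0 T3
  C -> S T2 | b
  T0 -> a
  T1 -> d
  T2 -> b
  T3 -> c
  X4 -> A B
  X5 -> T3 S
  X6 -> S S

Fill CYK table bottom-up:
  T[0,0] 'd' = {T1}  orig:{}
  T[1,1] 'a' = {T0}  orig:{}
  T[2,2] 'c' = {T3}  orig:{}
  T[0,1] 'da' = ∅
  T[1,2] 'ac' = {B}
  T[0,2] 'dac' = {S}

S ∈ T[0,2] ⇒ YES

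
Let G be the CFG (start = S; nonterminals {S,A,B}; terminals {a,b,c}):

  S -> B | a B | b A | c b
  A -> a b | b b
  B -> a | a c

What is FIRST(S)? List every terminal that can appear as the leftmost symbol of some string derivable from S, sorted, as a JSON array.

FIRST sets, iterate to fixpoint:
[1]
  A via A→a b: +{a}
  A via A→b b: +{b}
  B via B→a: +{a}
  S via S→B: +{a}
  S via S→b A: +{b}
  S via S→c b: +{c}
  FIRST(S)={a,b,c}  FIRST(A)={a,b}  FIRST(B)={a}
[2] — fixpoint
  FIRST(S)={a,b,c}  FIRST(A)={a,b}  FIRST(B)={a}

FIRST(S) = ["a", "b", "c"]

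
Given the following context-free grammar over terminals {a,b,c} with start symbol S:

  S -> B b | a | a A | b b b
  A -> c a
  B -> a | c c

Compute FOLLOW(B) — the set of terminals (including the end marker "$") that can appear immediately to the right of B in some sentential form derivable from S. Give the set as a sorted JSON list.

FIRST sets, iterate to fixpoint:
pass 1:
  A via A→c a: +{c}
  B via B→a: +{a}
  B via B→c c: +{c}
  S via S→B b: +{a,c}
  S via S→b b b: +{b}
  FIRST[S]={a,b,c}  FIRST[A]={c}  FIRST[B]={a,c}
pass 2: (no change)
  FIRST[S]={a,b,c}  FIRST[A]={c}  FIRST[B]={a,c}

FOLLOW sets:
FOLLOW(S) := {$}
pass 1:
  S→B b: FOLLOW(B) ⊇ FIRST(b) = {b}; new: +{b}
  S→a A: FOLLOW(A) ⊇ FOLLOW(S) ⊇ {$}; new: +{$}
  S: {$}  A: {$}  B: {b}
pass 2: done
  S: {$}  A: {$}  B: {b}

FOLLOW(B) = ["b"]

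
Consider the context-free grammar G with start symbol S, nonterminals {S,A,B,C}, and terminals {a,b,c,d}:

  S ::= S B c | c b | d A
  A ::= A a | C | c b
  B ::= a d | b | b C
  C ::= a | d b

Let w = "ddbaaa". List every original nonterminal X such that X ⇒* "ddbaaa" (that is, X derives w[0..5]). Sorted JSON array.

CNF form of G:
  S -> S X4 | T1 T2 | T3 A
  A -> A T0 | T1 T2 | T3 T2 | a
  B -> T0 T3 | T2 C | b
  C -> T3 T2 | a
  T0 -> a
  T1 -> c
  T2 -> b
  T3 -> d
  X4 -> B T1

CYK fill, restricted to cells inside w[0..5]:
  [0..0]={T3}  "d"  orig:{}
  [1..1]={T3}  "d"  orig:{}
  [2..2]={B,T2}  "b"  orig:{B}
  [3..3]={A,C,T0}  "a"  orig:{A,C}
  [4..4]={A,C,T0}  "a"  orig:{A,C}
  [5..5]={A,C,T0}  "a"  orig:{A,C}
  [0..1]=∅  "dd"
  [1..2]={A,C}  "db"
  [2..3]={B}  "ba"
  [3..4]={A}  "aa"
  [4..5]={A}  "aa"
  [0..2]={S}  "ddb"
  [1..3]={A}  "dba"
  [2..4]=∅  "baa"
  [3..5]={A}  "aaa"
  [0..3]={S}  "ddba"
  [1..4]={A}  "dbaa"
  [2..5]=∅  "baaa"
  [0..4]={S}  "ddbaa"
  [1..5]={A}  "dbaaa"
  [0..5]={S}  "ddbaaa"

Original NTs in T[0,5] deriving "ddbaaa": ["S"]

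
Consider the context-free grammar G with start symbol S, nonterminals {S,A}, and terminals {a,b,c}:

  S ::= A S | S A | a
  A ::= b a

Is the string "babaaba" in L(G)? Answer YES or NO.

Convert to CNF:
  S -> A S | S A | a
  A -> T0 T1
  T0 -> b
  T1 -> a

CYK fill:
  cell(0,0) b: {T0}  orig:{}
  cell(1,1) a: {S,T1}  orig:{S}
  cell(2,2) b: {T0}  orig:{}
  cell(3,3) a: {S,T1}  orig:{S}
  cell(4,4) a: {S,T1}  orig:{S}
  cell(5,5) b: {T0}  orig:{}
  cell(6,6) a: {S,T1}  orig:{S}
  cell(0,1) ba: {A}
  cell(1,2) ab: ∅
  cell(2,3) ba: {A}
  cell(3,4) aa: ∅
  cell(4,5) ab: ∅
  cell(5,6) ba: {A}
  cell(0,2) bab: ∅
  cell(1,3) aba: {S}
  cell(2,4) baa: {S}
  cell(3,5) aab: ∅
  cell(4,6) aba: {S}
  cell(0,3) baba: ∅
  cell(1,4) abaa: ∅
  cell(2,5) baab: ∅
  cell(3,6) aaba: ∅
  cell(0,4) babaa: {S}
  cell(1,5) abaab: ∅
  cell(2,6) baaba: {S}
  cell(0,5) babaab: ∅
  cell(1,6) abaaba: ∅
  cell(0,6) babaaba: {S}

S ∈ T[0,6] ⇒ YES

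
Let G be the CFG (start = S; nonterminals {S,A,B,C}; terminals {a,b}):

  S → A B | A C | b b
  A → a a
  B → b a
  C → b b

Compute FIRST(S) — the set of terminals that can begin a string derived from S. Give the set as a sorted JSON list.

FIRST iteration:
round 1:
  A via A→a a: +{a}
  B via B→b a: +{b}
  C via C→b b: +{b}
  S via S→A B: +{a}
  S via S→b b: +{b}
  S: {a,b}  A: {a}  B: {b}  C: {b}
round 2: (stable)
  S: {a,b}  A: {a}  B: {b}  C: {b}

FIRST(S) = ["a", "b"]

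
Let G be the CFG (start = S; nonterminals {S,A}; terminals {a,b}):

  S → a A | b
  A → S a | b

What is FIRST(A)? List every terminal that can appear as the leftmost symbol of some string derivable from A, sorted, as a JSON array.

Compute FIRST by fixpoint:
[1]
  A via A→b: +{b}
  S via S→a A: +{a}
  S via S→b: +{b}
  S: {a,b}  A: {b}
[2]
  A via A→S a: +{a}
  S: {a,b}  A: {a,b}
[3] (stable)
  S: {a,b}  A: {a,b}

FIRST(A) = ["a", "b"]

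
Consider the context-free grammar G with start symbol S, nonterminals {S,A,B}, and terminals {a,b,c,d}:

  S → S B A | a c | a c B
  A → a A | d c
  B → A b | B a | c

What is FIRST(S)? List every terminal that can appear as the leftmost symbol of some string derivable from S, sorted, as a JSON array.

FIRST iteration:
iter 1:
  A via A→a A: +{a}
  A via A→d c: +{d}
  B via B→A b: +{a,d}
  B via B→c: +{c}
  S via S→a c: +{a}
  S: {a}  A: {a,d}  B: {a,c,d}
iter 2: done
  S: {a}  A: {a,d}  B: {a,c,d}

FIRST(S) = ["a"]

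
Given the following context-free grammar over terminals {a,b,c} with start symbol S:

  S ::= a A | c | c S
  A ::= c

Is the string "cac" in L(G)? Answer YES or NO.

CNF form of G:
  S -> T0 A | T1 S | c
  A -> c
  T0 -> a
  T1 -> c

Fill CYK table bottom-up:
  cell(0,0) c: {A,S,T1}  orig:{A,S}
  cell(1,1) a: {T0}  orig:{}
  cell(2,2) c: {A,S,T1}  orig:{A,S}
  cell(0,1) ca: ∅
  cell(1,2) ac: {S}
  cell(0,2) cac: {S}

S ∈ T[0,2] ⇒ YES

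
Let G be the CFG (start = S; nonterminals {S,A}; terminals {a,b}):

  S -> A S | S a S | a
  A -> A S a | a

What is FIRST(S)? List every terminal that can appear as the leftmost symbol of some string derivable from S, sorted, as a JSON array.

FIRST sets, iterate to fixpoint:
pass 1:
  A via A→a: +{a}
  S via S→A S: +{a}
  S: {a}  A: {a}
pass 2: done
  S: {a}  A: {a}

FIRST(S) = ["a"]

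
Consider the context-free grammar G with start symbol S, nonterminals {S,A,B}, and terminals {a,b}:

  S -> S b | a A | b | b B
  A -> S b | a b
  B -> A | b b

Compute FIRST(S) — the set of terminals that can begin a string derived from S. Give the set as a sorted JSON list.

FIRST sets, iterate to fixpoint:
pass 1:
  A via A→a b: +{a}
  B via B→A: +{a}
  B via B→b b: +{b}
  S via S→a A: +{a}
  S via S→b: +{b}
  FIRST(S)={a,b}  FIRST(A)={a}  FIRST(B)={a,b}
pass 2:
  A via A→S b: +{b}
  FIRST(S)={a,b}  FIRST(A)={a,b}  FIRST(B)={a,b}
pass 3: done
  FIRST(S)={a,b}  FIRST(A)={a,b}  FIRST(B)={a,b}

FIRST(S) = ["a", "b"]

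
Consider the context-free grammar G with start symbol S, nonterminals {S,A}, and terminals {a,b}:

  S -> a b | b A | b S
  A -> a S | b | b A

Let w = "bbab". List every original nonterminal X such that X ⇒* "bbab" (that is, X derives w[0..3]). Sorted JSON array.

Convert to CNF:
  S -> T0 T1 | T1 A | T1 S
  A -> T0 S | T1 A | b
  T0 -> a
  T1 -> b

Fill CYK table bottom-up — only the sub-triangle for w[0..3]:
  T[0,0] 'b' = {A,T1}  orig:{A}
  T[1,1] 'b' = {A,T1}  orig:{A}
  T[2,2] 'a' = {T0}  orig:{}
  T[3,3] 'b' = {A,T1}  orig:{A}
  T[0,1] 'bb' = {A,S}
  T[1,2] 'ba' = ∅
  T[2,3] 'ab' = {S}
  T[0,2] 'bba' = ∅
  T[1,3] 'bab' = {S}
  T[0,3] 'bbab' = {S}

Original NTs in T[0,3] deriving "bbab": ["S"]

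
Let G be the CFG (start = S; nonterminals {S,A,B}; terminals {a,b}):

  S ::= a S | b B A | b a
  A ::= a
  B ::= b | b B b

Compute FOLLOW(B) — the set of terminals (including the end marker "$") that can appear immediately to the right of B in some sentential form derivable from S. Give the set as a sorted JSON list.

FIRST iteration:
iter 1:
  A via A→a: +{a}
  B via B→b: +{b}
  S via S→a S: +{a}
  S via S→b B A: +{b}
  FIRST[S]={a,b}  FIRST[A]={a}  FIRST[B]={b}
iter 2: (no change)
  FIRST[S]={a,b}  FIRST[A]={a}  FIRST[B]={b}

FOLLOW sets:
initialize: $ ∈ FOLLOW(S)
iter 1:
  B→b B b: FOLLOW(B) ⊇ FIRST(b) = {b}; new: +{b}
  S→b B A: FOLLOW(B) ⊇ FIRST(A) = {a}; new: +{a}
  S→b B A: FOLLOW(A) ⊇ FOLLOW(S) ⊇ {$}; new: +{$}
  FOLLOW(S)={$}  FOLLOW(A)={$}  FOLLOW(B)={a,b}
iter 2: — fixpoint
  FOLLOW(S)={$}  FOLLOW(A)={$}  FOLLOW(B)={a,b}

FOLLOW(B) = ["a", "b"]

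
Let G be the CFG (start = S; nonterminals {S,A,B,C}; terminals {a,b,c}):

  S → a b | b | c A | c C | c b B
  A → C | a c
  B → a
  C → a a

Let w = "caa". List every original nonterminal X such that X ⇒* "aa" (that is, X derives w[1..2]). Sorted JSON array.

Convert to CNF:
  S -> T0 T2 | T1 A | T1 C | T1 X3 | b
  A -> T0 T0 | T0 T1
  B -> a
  C -> T0 T0
  T0 -> a
  T1 -> c
  T2 -> b
  X3 -> T2 B

CYK table (by increasing span) — only the sub-triangle for w[1..2]:
  T[1,1] 'a' = {B,T0}  orig:{B}
  T[2,2] 'a' = {B,T0}  orig:{B}
  T[1,2] 'aa' = {A,C}

Original NTs in T[1,2] deriving "aa": ["A", "C"]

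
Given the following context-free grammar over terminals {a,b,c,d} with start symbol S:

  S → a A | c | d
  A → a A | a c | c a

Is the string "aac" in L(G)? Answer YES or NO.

Convert to CNF:
  S -> T0 A | c | d
  A -> T0 A | T0 T1 | T1 T0
  T0 -> a
  T1 -> c

Fill CYK table bottom-up:
  T[0,0] 'a' = {T0}  orig:{}
  T[1,1] 'a' = {T0}  orig:{}
  T[2,2] 'c' = {S,T1}  orig:{S}
  T[0,1] 'aa' = ∅
  T[1,2] 'ac' = {A}
  T[0,2] 'aac' = {A,S}

S ∈ T[0,2] ⇒ YES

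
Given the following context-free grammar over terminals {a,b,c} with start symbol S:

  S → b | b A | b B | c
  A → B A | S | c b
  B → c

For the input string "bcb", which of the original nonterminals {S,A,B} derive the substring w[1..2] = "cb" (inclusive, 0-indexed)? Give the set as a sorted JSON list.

Convert to CNF:
  S -> T0 A | T0 B | b | c
  A -> B A | T0 A | T0 B | T1 T0 | b | c
  B -> c
  T0 -> b
  T1 -> c

CYK table (by increasing span) (cells [i..j] with 1 ≤ i ≤ j ≤ 2 only):
  [1..1]={A,B,S,T1}  "c"  orig:{A,B,S}
  [2..2]={A,S,T0}  "b"  orig:{A,S}
  [1..2]={A}  "cb"

Original NTs in T[1,2] deriving "cb": ["A"]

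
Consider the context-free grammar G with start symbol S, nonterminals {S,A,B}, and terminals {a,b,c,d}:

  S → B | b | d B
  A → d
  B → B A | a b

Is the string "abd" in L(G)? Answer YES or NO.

CNF form of G:
  S -> B A | T0 T1 | T2 B | b
  A -> d
  B -> B A | T0 T1
  T0 -> a
  T1 -> b
  T2 -> d

CYK table (by increasing span):
  T[0,0] 'a' = {T0}  orig:{}
  T[1,1] 'b' = {S,T1}  orig:{S}
  T[2,2] 'd' = {A,T2}  orig:{A}
  T[0,1] 'ab' = {B,S}
  T[1,2] 'bd' = ∅
  T[0,2] 'abd' = {B,S}

S ∈ T[0,2] ⇒ YES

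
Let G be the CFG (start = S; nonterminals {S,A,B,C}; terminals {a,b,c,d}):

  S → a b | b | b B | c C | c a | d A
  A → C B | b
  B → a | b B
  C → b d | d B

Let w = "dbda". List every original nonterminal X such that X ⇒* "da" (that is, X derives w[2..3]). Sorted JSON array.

Convert to CNF:
  S -> T0 B | T1 A | T2 T0 | T3 C | T3 T2 | b
  A -> C B | b
  B -> T0 B | a
  C -> T0 T1 | T1 B
  T0 -> b
  T1 -> d
  T2 -> a
  T3 -> c

CYK fill (cells [i..j] with 2 ≤ i ≤ j ≤ 3 only):
  cell(2,2) d: {T1}  orig:{}
  cell(3,3) a: {B,T2}  orig:{B}
  cell(2,3) da: {C}

Original NTs in T[2,3] deriving "da": ["C"]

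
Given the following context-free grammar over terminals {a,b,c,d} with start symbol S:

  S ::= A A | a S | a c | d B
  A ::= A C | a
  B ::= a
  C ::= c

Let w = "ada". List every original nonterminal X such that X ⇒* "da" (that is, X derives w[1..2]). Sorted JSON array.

Convert to CNF:
  S -> A A | T0 S | T0 T1 | T2 B
  A -> A C | a
  B -> a
  C -> c
  T0 -> a
  T1 -> c
  T2 -> d

CYK table (by increasing span), restricted to cells inside w[1..2]:
  cell(1,1) d: {T2}  orig:{}
  cell(2,2) a: {A,B,T0}  orig:{A,B}
  cell(1,2) da: {S}

Original NTs in T[1,2] deriving "da": ["S"]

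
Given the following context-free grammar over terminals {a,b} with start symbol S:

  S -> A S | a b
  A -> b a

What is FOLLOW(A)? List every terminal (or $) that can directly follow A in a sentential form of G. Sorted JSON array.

Compute FIRST by fixpoint:
iter 1:
  A via A→b a: +{b}
  S via S→A S: +{b}
  S via S→a b: +{a}
  FIRST[S]={a,b}  FIRST[A]={b}
iter 2: — fixpoint
  FIRST[S]={a,b}  FIRST[A]={b}

FOLLOW sets:
FOLLOW(S) := {$}
pass 1:
  S→A S: FOLLOW(A) ⊇ FIRST(S) = {a,b}; new: +{a,b}
  FOLLOW(S)={$}  FOLLOW(A)={a,b}
pass 2: (stable)
  FOLLOW(S)={$}  FOLLOW(A)={a,b}

FOLLOW(A) = ["a", "b"]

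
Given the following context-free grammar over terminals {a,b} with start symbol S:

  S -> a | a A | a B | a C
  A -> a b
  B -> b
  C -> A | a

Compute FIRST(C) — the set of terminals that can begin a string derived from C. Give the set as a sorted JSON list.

Compute FIRST by fixpoint:
iter 1:
  A via A→a b: +{a}
  B via B→b: +{b}
  C via C→A: +{a}
  S via S→a: +{a}
  S: {a}  A: {a}  B: {b}  C: {a}
iter 2: (stable)
  S: {a}  A: {a}  B: {b}  C: {a}

FIRST(C) = ["a"]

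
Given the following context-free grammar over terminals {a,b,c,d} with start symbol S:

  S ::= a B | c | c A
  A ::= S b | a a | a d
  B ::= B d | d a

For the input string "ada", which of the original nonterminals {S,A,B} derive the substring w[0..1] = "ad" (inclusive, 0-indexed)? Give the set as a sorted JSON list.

CNF form of G:
  S -> T1 B | T3 A | c
  A -> S T0 | T1 T1 | T1 T2
  B -> B T2 | T2 T1
  T0 -> b
  T1 -> a
  T2 -> d
  T3 -> c

CYK fill — only the sub-triangle for w[0..1]:
  cell(0,0) a: {T1}  orig:{}
  cell(1,1) d: {T2}  orig:{}
  cell(0,1) ad: {A}

Original NTs in T[0,1] deriving "ad": ["A"]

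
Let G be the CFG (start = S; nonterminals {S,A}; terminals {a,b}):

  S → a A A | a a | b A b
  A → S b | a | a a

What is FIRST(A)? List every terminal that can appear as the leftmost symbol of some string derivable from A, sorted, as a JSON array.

FIRST sets, iterate to fixpoint:
iter 1:
  A via A→a: +{a}
  S via S→a A A: +{a}
  S via S→b A b: +{b}
  S: {a,b}  A: {a}
iter 2:
  A via A→S b: +{b}
  S: {a,b}  A: {a,b}
iter 3: (stable)
  S: {a,b}  A: {a,b}

FIRST(A) = ["a", "b"]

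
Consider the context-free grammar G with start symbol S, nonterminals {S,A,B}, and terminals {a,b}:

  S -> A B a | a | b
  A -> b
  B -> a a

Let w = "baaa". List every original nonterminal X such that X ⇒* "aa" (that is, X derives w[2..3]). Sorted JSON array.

Convert to CNF:
  S -> A X1 | a | b
  A -> b
  B -> T0 T0
  T0 -> a
  X1 -> B T0

CYK table (by increasing span) — only the sub-triangle for w[2..3]:
  cell(2,2) a: {S,T0}  orig:{S}
  cell(3,3) a: {S,T0}  orig:{S}
  cell(2,3) aa: {B}

Original NTs in T[2,3] deriving "aa": ["B"]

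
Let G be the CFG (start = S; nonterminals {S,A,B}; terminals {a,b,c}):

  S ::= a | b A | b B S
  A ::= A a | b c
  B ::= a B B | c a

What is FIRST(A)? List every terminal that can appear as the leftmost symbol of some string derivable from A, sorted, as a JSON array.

FIRST sets, iterate to fixpoint:
round 1:
  A via A→b c: +{b}
  B via B→a B B: +{a}
  B via B→c a: +{c}
  S via S→a: +{a}
  S via S→b A: +{b}
  FIRST[S]={a,b}  FIRST[A]={b}  FIRST[B]={a,c}
round 2: done
  FIRST[S]={a,b}  FIRST[A]={b}  FIRST[B]={a,c}

FIRST(A) = ["b"]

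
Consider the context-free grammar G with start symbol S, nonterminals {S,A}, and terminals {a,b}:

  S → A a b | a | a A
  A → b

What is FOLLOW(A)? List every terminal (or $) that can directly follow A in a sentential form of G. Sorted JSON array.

Compute FIRST by fixpoint:
iter 1:
  A via A→b: +{b}
  S via S→A a b: +{b}
  S via S→a: +{a}
  FIRST(S)={a,b}  FIRST(A)={b}
iter 2: — fixpoint
  FIRST(S)={a,b}  FIRST(A)={b}

FOLLOW iteration:
FOLLOW(S) := {$}
pass 1:
  S→A a b: FOLLOW(A) ⊇ FIRST(a) = {a}; new: +{a}
  S→a A: FOLLOW(A) ⊇ FOLLOW(S) ⊇ {$}; new: +{$}
  FOLLOW[S]={$}  FOLLOW[A]={$,a}
pass 2: done
  FOLLOW[S]={$}  FOLLOW[A]={$,a}

FOLLOW(A) = ["$", "a"]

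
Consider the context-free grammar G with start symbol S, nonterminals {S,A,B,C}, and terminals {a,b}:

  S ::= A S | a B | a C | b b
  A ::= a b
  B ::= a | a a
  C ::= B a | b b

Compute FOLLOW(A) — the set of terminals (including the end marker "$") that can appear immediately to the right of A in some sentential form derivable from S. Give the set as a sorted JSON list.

Compute FIRST by fixpoint:
round 1:
  A via A→a b: +{a}
  B via B→a: +{a}
  C via C→B a: +{a}
  C via C→b b: +{b}
  S via S→A S: +{a}
  S via S→b b: +{b}
  FIRST(S)={a,b}  FIRST(A)={a}  FIRST(B)={a}  FIRST(C)={a,b}
round 2: (no change)
  FIRST(S)={a,b}  FIRST(A)={a}  FIRST(B)={a}  FIRST(C)={a,b}

FOLLOW sets:
initialize: $ ∈ FOLLOW(S)
pass 1:
  C→B a: FOLLOW(B) ⊇ FIRST(a) = {a}; new: +{a}
  S→A S: FOLLOW(A) ⊇ FIRST(S) = {a,b}; new: +{a,b}
  S→a B: FOLLOW(B) ⊇ FOLLOW(S) ⊇ {$}; new: +{$}
  S→a C: FOLLOW(C) ⊇ FOLLOW(S) ⊇ {$}; new: +{$}
  S: {$}  A: {a,b}  B: {$,a}  C: {$}
pass 2: (no change)
  S: {$}  A: {a,b}  B: {$,a}  C: {$}

FOLLOW(A) = ["a", "b"]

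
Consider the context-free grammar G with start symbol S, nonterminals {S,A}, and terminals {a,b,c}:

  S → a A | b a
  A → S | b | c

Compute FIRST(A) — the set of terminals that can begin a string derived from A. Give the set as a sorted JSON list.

Compute FIRST by fixpoint:
pass 1:
  A via A→b: +{b}
  A via A→c: +{c}
  S via S→a A: +{a}
  S via S→b a: +{b}
  FIRST(S)={a,b}  FIRST(A)={b,c}
pass 2:
  A via A→S: +{a}
  FIRST(S)={a,b}  FIRST(A)={a,b,c}
pass 3: done
  FIRST(S)={a,b}  FIRST(A)={a,b,c}

FIRST(A) = ["a", "b", "c"]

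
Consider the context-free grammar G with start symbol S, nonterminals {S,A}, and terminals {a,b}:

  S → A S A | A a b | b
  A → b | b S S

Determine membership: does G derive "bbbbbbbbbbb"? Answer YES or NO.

Convert to CNF:
  S -> A X3 | A X4 | b
  A -> T0 X2 | b
  T0 -> b
  T1 -> a
  X2 -> S S
  X3 -> S A
  X4 -> T1 T0

CYK table (by increasing span):
  cell(0,0) b: {A,S,T0}  orig:{A,S}
  cell(1,1) b: {A,S,T0}  orig:{A,S}
  cell(2,2) b: {A,S,T0}  orig:{A,S}
  cell(3,3) b: {A,S,T0}  orig:{A,S}
  cell(4,4) b: {A,S,T0}  orig:{A,S}
  cell(5,5) b: {A,S,T0}  orig:{A,S}
  cell(6,6) b: {A,S,T0}  orig:{A,S}
  cell(7,7) b: {A,S,T0}  orig:{A,S}
  cell(8,8) b: {A,S,T0}  orig:{A,S}
  cell(9,9) b: {A,S,T0}  orig:{A,S}
  cell(10,10) b: {A,S,T0}  orig:{A,S}
  cell(0,1) bb: {X2,X3}  orig:{}
  cell(1,2) bb: {X2,X3}  orig:{}
  cell(2,3) bb: {X2,X3}  orig:{}
  cell(3,4) bb: {X2,X3}  orig:{}
  cell(4,5) bb: {X2,X3}  orig:{}
  cell(5,6) bb: {X2,X3}  orig:{}
  cell(6,7) bb: {X2,X3}  orig:{}
  cell(7,8) bb: {X2,X3}  orig:{}
  cell(8,9) bb: {X2,X3}  orig:{}
  cell(9,10) bb: {X2,X3}  orig:{}
  cell(0,2) bbb: {A,S}
  cell(1,3) bbb: {A,S}
  cell(2,4) bbb: {A,S}
  cell(3,5) bbb: {A,S}
  cell(4,6) bbb: {A,S}
  cell(5,7) bbb: {A,S}
  cell(6,8) bbb: {A,S}
  cell(7,9) bbb: {A,S}
  cell(8,10) bbb: {A,S}
  cell(0,3) bbbb: {X2,X3}  orig:{}
  cell(1,4) bbbb: {X2,X3}  orig:{}
  cell(2,5) bbbb: {X2,X3}  orig:{}
  cell(3,6) bbbb: {X2,X3}  orig:{}
  cell(4,7) bbbb: {X2,X3}  orig:{}
  cell(5,8) bbbb: {X2,X3}  orig:{}
  cell(6,9) bbbb: {X2,X3}  orig:{}
  cell(7,10) bbbb: {X2,X3}  orig:{}
  cell(0,4) bbbbb: {A,S}
  cell(1,5) bbbbb: {A,S}
  cell(2,6) bbbbb: {A,S}
  cell(3,7) bbbbb: {A,S}
  cell(4,8) bbbbb: {A,S}
  cell(5,9) bbbbb: {A,S}
  cell(6,10) bbbbb: {A,S}
  cell(0,5) bbbbbb: {X2,X3}  orig:{}
  cell(1,6) bbbbbb: {X2,X3}  orig:{}
  cell(2,7) bbbbbb: {X2,X3}  orig:{}
  cell(3,8) bbbbbb: {X2,X3}  orig:{}
  cell(4,9) bbbbbb: {X2,X3}  orig:{}
  cell(5,10) bbbbbb: {X2,X3}  orig:{}
  cell(0,6) bbbbbbb: {A,S}
  cell(1,7) bbbbbbb: {A,S}
  cell(2,8) bbbbbbb: {A,S}
  cell(3,9) bbbbbbb: {A,S}
  cell(4,10) bbbbbbb: {A,S}
  cell(0,7) bbbbbbbb: {X2,X3}  orig:{}
  cell(1,8) bbbbbbbb: {X2,X3}  orig:{}
  cell(2,9) bbbbbbbb: {X2,X3}  orig:{}
  cell(3,10) bbbbbbbb: {X2,X3}  orig:{}
  cell(0,8) bbbbbbbbb: {A,S}
  cell(1,9) bbbbbbbbb: {A,S}
  cell(2,10) bbbbbbbbb: {A,S}
  cell(0,9) bbbbbbbbbb: {X2,X3}  orig:{}
  cell(1,10) bbbbbbbbbb: {X2,X3}  orig:{}
  cell(0,10) bbbbbbbbbbb: {A,S}

S ∈ T[0,10] ⇒ YES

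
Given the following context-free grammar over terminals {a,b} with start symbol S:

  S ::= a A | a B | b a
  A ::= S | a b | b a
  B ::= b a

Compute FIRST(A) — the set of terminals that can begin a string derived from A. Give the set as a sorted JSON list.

FIRST iteration:
round 1:
  A via A→a b: +{a}
  A via A→b a: +{b}
  B via B→b a: +{b}
  S via S→a A: +{a}
  S via S→b a: +{b}
  S: {a,b}  A: {a,b}  B: {b}
round 2: (no change)
  S: {a,b}  A: {a,b}  B: {b}

FIRST(A) = ["a", "b"]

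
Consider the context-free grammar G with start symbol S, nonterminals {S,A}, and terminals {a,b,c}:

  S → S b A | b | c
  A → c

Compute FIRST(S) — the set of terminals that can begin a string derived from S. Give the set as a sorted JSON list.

FIRST sets, iterate to fixpoint:
iter 1:
  A via A→c: +{c}
  S via S→b: +{b}
  S via S→c: +{c}
  S: {b,c}  A: {c}
iter 2: done
  S: {b,c}  A: {c}

FIRST(S) = ["b", "c"]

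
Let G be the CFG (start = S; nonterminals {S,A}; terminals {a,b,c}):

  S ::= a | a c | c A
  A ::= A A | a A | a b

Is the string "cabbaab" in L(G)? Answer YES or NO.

CNF form of G:
  S -> T0 T2 | T2 A | a
  A -> A A | T0 A | T0 T1
  T0 -> a
  T1 -> b
  T2 -> c

CYK table (by increasing span):
  T[0,0] 'c' = {T2}  orig:{}
  T[1,1] 'a' = {S,T0}  orig:{S}
  T[2,2] 'b' = {T1}  orig:{}
  T[3,3] 'b' = {T1}  orig:{}
  T[4,4] 'a' = {S,T0}  orig:{S}
  T[5,5] 'a' = {S,T0}  orig:{S}
  T[6,6] 'b' = {T1}  orig:{}
  T[0,1] 'ca' = ∅
  T[1,2] 'ab' = {A}
  T[2,3] 'bb' = ∅
  T[3,4] 'ba' = ∅
  T[4,5] 'aa' = ∅
  T[5,6] 'ab' = {A}
  T[0,2] 'cab' = {S}
  T[1,3] 'abb' = ∅
  T[2,4] 'bba' = ∅
  T[3,5] 'baa' = ∅
  T[4,6] 'aab' = {A}
  T[0,3] 'cabb' = ∅
  T[1,4] 'abba' = ∅
  T[2,5] 'bbaa' = ∅
  T[3,6] 'baab' = ∅
  T[0,4] 'cabba' = ∅
  T[1,5] 'abbaa' = ∅
  T[2,6] 'bbaab' = ∅
  T[0,5] 'cabbaa' = ∅
  T[1,6] 'abbaab' = ∅
  T[0,6] 'cabbaab' = ∅

S ∉ T[0,6] ⇒ NO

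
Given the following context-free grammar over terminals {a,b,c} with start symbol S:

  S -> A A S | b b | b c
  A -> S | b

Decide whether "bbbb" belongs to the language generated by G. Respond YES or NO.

CNF form of G:
  S -> A X3 | T0 T0 | T0 T1
  A -> A X2 | T0 T0 | T0 T1 | b
  T0 -> b
  T1 -> c
  X2 -> A S
  X3 -> A S

Fill CYK table bottom-up:
  T[0,0] 'b' = {A,T0}  orig:{A}
  T[1,1] 'b' = {A,T0}  orig:{A}
  T[2,2] 'b' = {A,T0}  orig:{A}
  T[3,3] 'b' = {A,T0}  orig:{A}
  T[0,1] 'bb' = {A,S}
  T[1,2] 'bb' = {A,S}
  T[2,3] 'bb' = {A,S}
  T[0,2] 'bbb' = {X2,X3}  orig:{}
  T[1,3] 'bbb' = {X2,X3}  orig:{}
  T[0,3] 'bbbb' = {A,S,X2,X3}  orig:{A,S}

S ∈ T[0,3] ⇒ YES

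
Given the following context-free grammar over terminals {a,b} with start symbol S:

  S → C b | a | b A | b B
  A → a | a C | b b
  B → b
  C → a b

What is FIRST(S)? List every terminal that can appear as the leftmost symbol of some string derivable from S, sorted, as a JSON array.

FIRST iteration:
pass 1:
  A via A→a: +{a}
  A via A→b b: +{b}
  B via B→b: +{b}
  C via C→a b: +{a}
  S via S→C b: +{a}
  S via S→b A: +{b}
  FIRST(S)={a,b}  FIRST(A)={a,b}  FIRST(B)={b}  FIRST(C)={a}
pass 2: (stable)
  FIRST(S)={a,b}  FIRST(A)={a,b}  FIRST(B)={b}  FIRST(C)={a}

FIRST(S) = ["a", "b"]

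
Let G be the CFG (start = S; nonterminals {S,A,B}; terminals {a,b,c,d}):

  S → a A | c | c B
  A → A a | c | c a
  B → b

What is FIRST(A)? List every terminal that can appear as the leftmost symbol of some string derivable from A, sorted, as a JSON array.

FIRST sets, iterate to fixpoint:
iter 1:
  A via A→c: +{c}
  B via B→b: +{b}
  S via S→a A: +{a}
  S via S→c: +{c}
  S: {a,c}  A: {c}  B: {b}
iter 2: (no change)
  S: {a,c}  A: {c}  B: {b}

FIRST(A) = ["c"]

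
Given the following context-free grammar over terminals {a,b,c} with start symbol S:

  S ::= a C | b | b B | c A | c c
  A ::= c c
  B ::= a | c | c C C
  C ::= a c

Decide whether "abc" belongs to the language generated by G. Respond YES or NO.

Convert to CNF:
  S -> T0 A | T0 T0 | T1 C | T2 B | b
  A -> T0 T0
  B -> T0 X3 | a | c
  C -> T1 T0
  T0 -> c
  T1 -> a
  T2 -> b
  X3 -> C C

CYK fill:
  T[0,0] 'a' = {B,T1}  orig:{B}
  T[1,1] 'b' = {S,T2}  orig:{S}
  T[2,2] 'c' = {B,T0}  orig:{B}
  T[0,1] 'ab' = ∅
  T[1,2] 'bc' = {S}
  T[0,2] 'abc' = ∅

S ∉ T[0,2] ⇒ NO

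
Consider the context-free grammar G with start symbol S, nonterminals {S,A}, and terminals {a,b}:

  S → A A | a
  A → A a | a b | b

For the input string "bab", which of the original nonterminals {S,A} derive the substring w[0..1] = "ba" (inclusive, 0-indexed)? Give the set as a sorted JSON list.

Convert to CNF:
  S -> A A | a
  A -> A T0 | T0 T1 | b
  T0 -> a
  T1 -> b

CYK table (by increasing span) (cells [i..j] with 0 ≤ i ≤ j ≤ 1 only):
  cell(0,0) b: {A,T1}  orig:{A}
  cell(1,1) a: {S,T0}  orig:{S}
  cell(0,1) ba: {A}

Original NTs in T[0,1] deriving "ba": ["A"]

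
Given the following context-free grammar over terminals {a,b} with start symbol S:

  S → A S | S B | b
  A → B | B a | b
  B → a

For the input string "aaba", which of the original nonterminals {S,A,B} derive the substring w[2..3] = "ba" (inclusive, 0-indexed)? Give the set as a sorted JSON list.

Convert to CNF:
  S -> A S | S B | b
  A -> B T0 | a | b
  B -> a
  T0 -> a

Fill CYK table bottom-up — only the sub-triangle for w[2..3]:
  cell(2,2) b: {A,S}
  cell(3,3) a: {A,B,T0}  orig:{A,B}
  cell(2,3) ba: {S}

Original NTs in T[2,3] deriving "ba": ["S"]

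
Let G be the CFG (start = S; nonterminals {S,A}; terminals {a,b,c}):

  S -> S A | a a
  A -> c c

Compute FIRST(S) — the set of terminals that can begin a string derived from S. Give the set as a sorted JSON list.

FIRST sets, iterate to fixpoint:
round 1:
  A via A→c c: +{c}
  S via S→a a: +{a}
  FIRST(S)={a}  FIRST(A)={c}
round 2: done
  FIRST(S)={a}  FIRST(A)={c}

FIRST(S) = ["a"]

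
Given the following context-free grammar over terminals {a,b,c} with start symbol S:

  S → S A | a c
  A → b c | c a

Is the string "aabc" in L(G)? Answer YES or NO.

CNF form of G:
  S -> S A | T2 T1
  A -> T0 T1 | T1 T2
  T0 -> b
  T1 -> c
  T2 -> a

CYK fill:
  cell(0,0) a: {T2}  orig:{}
  cell(1,1) a: {T2}  orig:{}
  cell(2,2) b: {T0}  orig:{}
  cell(3,3) c: {T1}  orig:{}
  cell(0,1) aa: ∅
  cell(1,2) ab: ∅
  cell(2,3) bc: {A}
  cell(0,2) aab: ∅
  cell(1,3) abc: ∅
  cell(0,3) aabc: ∅

S ∉ T[0,3] ⇒ NO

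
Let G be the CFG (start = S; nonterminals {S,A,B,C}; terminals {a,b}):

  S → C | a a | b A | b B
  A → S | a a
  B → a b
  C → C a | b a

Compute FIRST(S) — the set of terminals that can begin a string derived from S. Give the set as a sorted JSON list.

Compute FIRST by fixpoint:
pass 1:
  A via A→a a: +{a}
  B via B→a b: +{a}
  C via C→b a: +{b}
  S via S→C: +{b}
  S via S→a a: +{a}
  FIRST(S)={a,b}  FIRST(A)={a}  FIRST(B)={a}  FIRST(C)={b}
pass 2:
  A via A→S: +{b}
  FIRST(S)={a,b}  FIRST(A)={a,b}  FIRST(B)={a}  FIRST(C)={b}
pass 3: — fixpoint
  FIRST(S)={a,b}  FIRST(A)={a,b}  FIRST(B)={a}  FIRST(C)={b}

FIRST(S) = ["a", "b"]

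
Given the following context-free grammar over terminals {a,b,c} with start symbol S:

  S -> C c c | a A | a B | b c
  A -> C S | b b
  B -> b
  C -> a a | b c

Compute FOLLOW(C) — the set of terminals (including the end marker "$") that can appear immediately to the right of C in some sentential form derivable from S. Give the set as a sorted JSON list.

FIRST sets, iterate to fixpoint:
[1]
  A via A→b b: +{b}
  B via B→b: +{b}
  C via C→a a: +{a}
  C via C→b c: +{b}
  S via S→C c c: +{a,b}
  S: {a,b}  A: {b}  B: {b}  C: {a,b}
[2]
  A via A→C S: +{a}
  S: {a,b}  A: {a,b}  B: {b}  C: {a,b}
[3] (stable)
  S: {a,b}  A: {a,b}  B: {b}  C: {a,b}

FOLLOW iteration:
FOLLOW(S) := {$}
round 1:
  A→C S: FOLLOW(C) ⊇ FIRST(S) = {a,b}; new: +{a,b}
  S→C c c: FOLLOW(C) ⊇ FIRST(c) = {c}; new: +{c}
  S→a A: FOLLOW(A) ⊇ FOLLOW(S) ⊇ {$}; new: +{$}
  S→a B: FOLLOW(B) ⊇ FOLLOW(S) ⊇ {$}; new: +{$}
  FOLLOW(S)={$}  FOLLOW(A)={$}  FOLLOW(B)={$}  FOLLOW(C)={a,b,c}
round 2: (stable)
  FOLLOW(S)={$}  FOLLOW(A)={$}  FOLLOW(B)={$}  FOLLOW(C)={a,b,c}

FOLLOW(C) = ["a", "b", "c"]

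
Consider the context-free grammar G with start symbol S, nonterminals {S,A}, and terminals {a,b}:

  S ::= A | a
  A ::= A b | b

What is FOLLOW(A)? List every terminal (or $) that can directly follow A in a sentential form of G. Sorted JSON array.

FIRST sets, iterate to fixpoint:
[1]
  A via A→b: +{b}
  S via S→A: +{b}
  S via S→a: +{a}
  S: {a,b}  A: {b}
[2] — fixpoint
  S: {a,b}  A: {b}

Compute FOLLOW by fixpoint:
initialize: $ ∈ FOLLOW(S)
[1]
  A→A b: FOLLOW(A) ⊇ FIRST(b) = {b}; new: +{b}
  S→A: FOLLOW(A) ⊇ FOLLOW(S) ⊇ {$}; new: +{$}
  S: {$}  A: {$,b}
[2] (stable)
  S: {$}  A: {$,b}

FOLLOW(A) = ["$", "b"]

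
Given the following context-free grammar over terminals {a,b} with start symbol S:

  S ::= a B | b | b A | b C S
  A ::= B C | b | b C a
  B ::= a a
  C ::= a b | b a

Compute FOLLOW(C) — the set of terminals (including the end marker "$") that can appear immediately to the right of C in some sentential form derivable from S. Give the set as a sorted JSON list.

Compute FIRST by fixpoint:
pass 1:
  A via A→b: +{b}
  B via B→a a: +{a}
  C via C→a b: +{a}
  C via C→b a: +{b}
  S via S→a B: +{a}
  S via S→b: +{b}
  FIRST[S]={a,b}  FIRST[A]={b}  FIRST[B]={a}  FIRST[C]={a,b}
pass 2:
  A via A→B C: +{a}
  FIRST[S]={a,b}  FIRST[A]={a,b}  FIRST[B]={a}  FIRST[C]={a,b}
pass 3: — fixpoint
  FIRST[S]={a,b}  FIRST[A]={a,b}  FIRST[B]={a}  FIRST[C]={a,b}

Compute FOLLOW by fixpoint:
initialize: $ ∈ FOLLOW(S)
[1]
  A→B C: FOLLOW(B) ⊇ FIRST(C) = {a,b}; new: +{a,b}
  A→b C a: FOLLOW(C) ⊇ FIRST(a) = {a}; new: +{a}
  S→a B: FOLLOW(B) ⊇ FOLLOW(S) ⊇ {$}; new: +{$}
  S→b A: FOLLOW(A) ⊇ FOLLOW(S) ⊇ {$}; new: +{$}
  S→b C S: FOLLOW(C) ⊇ FIRST(S) = {a,b}; new: +{b}
  S: {$}  A: {$}  B: {$,a,b}  C: {a,b}
[2]
  A→B C: FOLLOW(C) ⊇ FOLLOW(A) ⊇ {$}; new: +{$}
  S: {$}  A: {$}  B: {$,a,b}  C: {$,a,b}
[3] (stable)
  S: {$}  A: {$}  B: {$,a,b}  C: {$,a,b}

FOLLOW(C) = ["$", "a", "b"]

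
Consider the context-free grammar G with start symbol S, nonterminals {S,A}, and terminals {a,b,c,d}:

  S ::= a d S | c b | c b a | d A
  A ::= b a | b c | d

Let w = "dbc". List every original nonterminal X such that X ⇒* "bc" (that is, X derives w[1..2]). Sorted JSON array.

Convert to CNF:
  S -> T1 X4 | T2 T0 | T2 X5 | T3 A
  A -> T0 T1 | T0 T2 | d
  T0 -> b
  T1 -> a
  T2 -> c
  T3 -> d
  X4 -> T3 S
  X5 -> T0 T1

CYK fill (cells [i..j] with 1 ≤ i ≤ j ≤ 2 only):
  [1..1]={T0}  "b"  orig:{}
  [2..2]={T2}  "c"  orig:{}
  [1..2]={A}  "bc"

Original NTs in T[1,2] deriving "bc": ["A"]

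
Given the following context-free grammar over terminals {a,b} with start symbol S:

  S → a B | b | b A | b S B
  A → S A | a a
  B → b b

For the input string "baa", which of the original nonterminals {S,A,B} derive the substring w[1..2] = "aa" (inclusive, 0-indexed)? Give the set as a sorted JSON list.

Convert to CNF:
  S -> T0 B | T1 A | T1 X2 | b
  A -> S A | T0 T0
  B -> T1 T1
  T0 -> a
  T1 -> b
  X2 -> S B

Fill CYK table bottom-up (cells [i..j] with 1 ≤ i ≤ j ≤ 2 only):
  cell(1,1) a: {T0}  orig:{}
  cell(2,2) a: {T0}  orig:{}
  cell(1,2) aa: {A}

Original NTs in T[1,2] deriving "aa": ["A"]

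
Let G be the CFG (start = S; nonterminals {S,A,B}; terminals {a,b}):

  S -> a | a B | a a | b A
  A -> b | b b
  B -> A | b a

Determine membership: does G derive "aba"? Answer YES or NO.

CNF form of G:
  S -> T0 A | T1 B | T1 T1 | a
  A -> T0 T0 | b
  B -> T0 T0 | T0 T1 | b
  T0 -> b
  T1 -> a

CYK fill:
  cell(0,0) a: {S,T1}  orig:{S}
  cell(1,1) b: {A,B,T0}  orig:{A,B}
  cell(2,2) a: {S,T1}  orig:{S}
  cell(0,1) ab: {S}
  cell(1,2) ba: {B}
  cell(0,2) aba: {S}

S ∈ T[0,2] ⇒ YES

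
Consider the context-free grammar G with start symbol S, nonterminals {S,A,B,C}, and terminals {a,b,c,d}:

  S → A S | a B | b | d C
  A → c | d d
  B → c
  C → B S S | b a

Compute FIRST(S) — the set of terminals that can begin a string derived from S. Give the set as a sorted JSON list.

FIRST sets, iterate to fixpoint:
[1]
  A via A→c: +{c}
  A via A→d d: +{d}
  B via B→c: +{c}
  C via C→B S S: +{c}
  C via C→b a: +{b}
  S via S→A S: +{c,d}
  S via S→a B: +{a}
  S via S→b: +{b}
  S: {a,b,c,d}  A: {c,d}  B: {c}  C: {b,c}
[2] — fixpoint
  S: {a,b,c,d}  A: {c,d}  B: {c}  C: {b,c}

FIRST(S) = ["a", "b", "c", "d"]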